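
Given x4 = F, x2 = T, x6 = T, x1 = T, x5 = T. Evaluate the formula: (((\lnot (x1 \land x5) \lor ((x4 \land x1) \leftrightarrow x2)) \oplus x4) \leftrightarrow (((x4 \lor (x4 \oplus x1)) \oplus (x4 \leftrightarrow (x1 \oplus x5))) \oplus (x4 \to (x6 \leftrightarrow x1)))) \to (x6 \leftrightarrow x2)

Substituting x4=F, x2=T, x6=T, x1=T, x5=T:
x1 \land x5 = T \land T = T
\lnot (x1 \land x5) = \lnot T = F
x4 \land x1 = F \land T = F
(x4 \land x1) \leftrightarrow x2 = F \leftrightarrow T = F
\lnot (x1 \land x5) \lor ((x4 \land x1) \leftrightarrow x2) = F \lor F = F
(\lnot (x1 \land x5) \lor ((x4 \land x1) \leftrightarrow x2)) \oplus x4 = F \oplus F = F
x4 \oplus x1 = F \oplus T = T
x4 \lor (x4 \oplus x1) = F \lor T = T
x1 \oplus x5 = T \oplus T = F
x4 \leftrightarrow (x1 \oplus x5) = F \leftrightarrow F = T
(x4 \lor (x4 \oplus x1)) \oplus (x4 \leftrightarrow (x1 \oplus x5)) = T \oplus T = F
x6 \leftrightarrow x1 = T \leftrightarrow T = T
x4 \to (x6 \leftrightarrow x1) = F \to T = T
((x4 \lor (x4 \oplus x1)) \oplus (x4 \leftrightarrow (x1 \oplus x5))) \oplus (x4 \to (x6 \leftrightarrow x1)) = F \oplus T = T
((\lnot (x1 \land x5) \lor ((x4 \land x1) \leftrightarrow x2)) \oplus x4) \leftrightarrow (((x4 \lor (x4 \oplus x1)) \oplus (x4 \leftrightarrow (x1 \oplus x5))) \oplus (x4 \to (x6 \leftrightarrow x1))) = F \leftrightarrow T = F
x6 \leftrightarrow x2 = T \leftrightarrow T = T
(((\lnot (x1 \land x5) \lor ((x4 \land x1) \leftrightarrow x2)) \oplus x4) \leftrightarrow (((x4 \lor (x4 \oplus x1)) \oplus (x4 \leftrightarrow (x1 \oplus x5))) \oplus (x4 \to (x6 \leftrightarrow x1)))) \to (x6 \leftrightarrow x2) = F \to T = T

T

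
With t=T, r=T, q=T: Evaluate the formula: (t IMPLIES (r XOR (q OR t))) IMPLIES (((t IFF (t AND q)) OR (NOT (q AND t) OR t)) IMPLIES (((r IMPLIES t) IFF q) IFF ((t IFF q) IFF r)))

q OR t = T OR T = T
r XOR (q OR t) = T XOR T = F
t IMPLIES (r XOR (q OR t)) = T IMPLIES F = F
t AND q = T AND T = T
t IFF (t AND q) = T IFF T = T
q AND t = T AND T = T
NOT (q AND t) = NOT T = F
NOT (q AND t) OR t = F OR T = T
(t IFF (t AND q)) OR (NOT (q AND t) OR t) = T OR T = T
r IMPLIES t = T IMPLIES T = T
(r IMPLIES t) IFF q = T IFF T = T
t IFF q = T IFF T = T
(t IFF q) IFF r = T IFF T = T
((r IMPLIES t) IFF q) IFF ((t IFF q) IFF r) = T IFF T = T
((t IFF (t AND q)) OR (NOT (q AND t) OR t)) IMPLIES (((r IMPLIES t) IFF q) IFF ((t IFF q) IFF r)) = T IMPLIES T = T
(t IMPLIES (r XOR (q OR t))) IMPLIES (((t IFF (t AND q)) OR (NOT (q AND t) OR t)) IMPLIES (((r IMPLIES t) IFF q) IFF ((t IFF q) IFF r))) = F IMPLIES T = T

T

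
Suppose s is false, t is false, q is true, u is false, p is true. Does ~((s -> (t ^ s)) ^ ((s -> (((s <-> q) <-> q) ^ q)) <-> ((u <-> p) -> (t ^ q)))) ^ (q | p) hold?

t ^ s = F ^ F = F
s -> (t ^ s) = F -> F = T
s <-> q = F <-> T = F
(s <-> q) <-> q = F <-> T = F
((s <-> q) <-> q) ^ q = F ^ T = T
s -> (((s <-> q) <-> q) ^ q) = F -> T = T
u <-> p = F <-> T = F
t ^ q = F ^ T = T
(u <-> p) -> (t ^ q) = F -> T = T
(s -> (((s <-> q) <-> q) ^ q)) <-> ((u <-> p) -> (t ^ q)) = T <-> T = T
(s -> (t ^ s)) ^ ((s -> (((s <-> q) <-> q) ^ q)) <-> ((u <-> p) -> (t ^ q))) = T ^ T = F
~((s -> (t ^ s)) ^ ((s -> (((s <-> q) <-> q) ^ q)) <-> ((u <-> p) -> (t ^ q)))) = ~F = T
q | p = T | T = T
~((s -> (t ^ s)) ^ ((s -> (((s <-> q) <-> q) ^ q)) <-> ((u <-> p) -> (t ^ q)))) ^ (q | p) = T ^ T = F

F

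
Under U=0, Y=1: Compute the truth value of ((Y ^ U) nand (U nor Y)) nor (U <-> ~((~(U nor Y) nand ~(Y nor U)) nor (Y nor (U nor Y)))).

Y ^ U = 1 ^ 0 = 1
U nor Y = 0 nor 1 = 0
(Y ^ U) nand (U nor Y) = 1 nand 0 = 1
U nor Y = 0 nor 1 = 0
~(U nor Y) = ~0 = 1
Y nor U = 1 nor 0 = 0
~(Y nor U) = ~0 = 1
~(U nor Y) nand ~(Y nor U) = 1 nand 1 = 0
U nor Y = 0 nor 1 = 0
Y nor (U nor Y) = 1 nor 0 = 0
(~(U nor Y) nand ~(Y nor U)) nor (Y nor (U nor Y)) = 0 nor 0 = 1
~((~(U nor Y) nand ~(Y nor U)) nor (Y nor (U nor Y))) = ~1 = 0
U <-> ~((~(U nor Y) nand ~(Y nor U)) nor (Y nor (U nor Y))) = 0 <-> 0 = 1
((Y ^ U) nand (U nor Y)) nor (U <-> ~((~(U nor Y) nand ~(Y nor U)) nor (Y nor (U nor Y)))) = 1 nor 1 = 0

0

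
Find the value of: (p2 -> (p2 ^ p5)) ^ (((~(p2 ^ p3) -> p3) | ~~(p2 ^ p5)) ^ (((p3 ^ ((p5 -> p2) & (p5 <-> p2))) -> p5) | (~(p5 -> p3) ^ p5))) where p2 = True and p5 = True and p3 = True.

False

p2 ^ p5 = True ^ True = False
p2 -> (p2 ^ p5) = True -> False = False
p2 ^ p3 = True ^ True = False
~(p2 ^ p3) = ~False = True
~(p2 ^ p3) -> p3 = True -> True = True
p2 ^ p5 = True ^ True = False
~(p2 ^ p5) = ~False = True
~~(p2 ^ p5) = ~True = False
(~(p2 ^ p3) -> p3) | ~~(p2 ^ p5) = True | False = True
p5 -> p2 = True -> True = True
p5 <-> p2 = True <-> True = True
(p5 -> p2) & (p5 <-> p2) = True & True = True
p3 ^ ((p5 -> p2) & (p5 <-> p2)) = True ^ True = False
(p3 ^ ((p5 -> p2) & (p5 <-> p2))) -> p5 = False -> True = True
p5 -> p3 = True -> True = True
~(p5 -> p3) = ~True = False
~(p5 -> p3) ^ p5 = False ^ True = True
((p3 ^ ((p5 -> p2) & (p5 <-> p2))) -> p5) | (~(p5 -> p3) ^ p5) = True | True = True
((~(p2 ^ p3) -> p3) | ~~(p2 ^ p5)) ^ (((p3 ^ ((p5 -> p2) & (p5 <-> p2))) -> p5) | (~(p5 -> p3) ^ p5)) = True ^ True = False
(p2 -> (p2 ^ p5)) ^ (((~(p2 ^ p3) -> p3) | ~~(p2 ^ p5)) ^ (((p3 ^ ((p5 -> p2) & (p5 <-> p2))) -> p5) | (~(p5 -> p3) ^ p5))) = False ^ False = False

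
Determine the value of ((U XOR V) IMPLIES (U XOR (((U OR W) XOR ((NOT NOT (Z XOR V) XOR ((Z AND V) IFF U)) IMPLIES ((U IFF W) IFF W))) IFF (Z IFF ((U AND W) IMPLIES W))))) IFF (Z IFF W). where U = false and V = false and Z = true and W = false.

false

U XOR V = false XOR false = false
U OR W = false OR false = false
Z XOR V = true XOR false = true
NOT (Z XOR V) = NOT true = false
NOT NOT (Z XOR V) = NOT false = true
Z AND V = true AND false = false
(Z AND V) IFF U = false IFF false = true
NOT NOT (Z XOR V) XOR ((Z AND V) IFF U) = true XOR true = false
U IFF W = false IFF false = true
(U IFF W) IFF W = true IFF false = false
(NOT NOT (Z XOR V) XOR ((Z AND V) IFF U)) IMPLIES ((U IFF W) IFF W) = false IMPLIES false = true
(U OR W) XOR ((NOT NOT (Z XOR V) XOR ((Z AND V) IFF U)) IMPLIES ((U IFF W) IFF W)) = false XOR true = true
U AND W = false AND false = false
(U AND W) IMPLIES W = false IMPLIES false = true
Z IFF ((U AND W) IMPLIES W) = true IFF true = true
((U OR W) XOR ((NOT NOT (Z XOR V) XOR ((Z AND V) IFF U)) IMPLIES ((U IFF W) IFF W))) IFF (Z IFF ((U AND W) IMPLIES W)) = true IFF true = true
U XOR (((U OR W) XOR ((NOT NOT (Z XOR V) XOR ((Z AND V) IFF U)) IMPLIES ((U IFF W) IFF W))) IFF (Z IFF ((U AND W) IMPLIES W))) = false XOR true = true
(U XOR V) IMPLIES (U XOR (((U OR W) XOR ((NOT NOT (Z XOR V) XOR ((Z AND V) IFF U)) IMPLIES ((U IFF W) IFF W))) IFF (Z IFF ((U AND W) IMPLIES W)))) = false IMPLIES true = true
Z IFF W = true IFF false = false
((U XOR V) IMPLIES (U XOR (((U OR W) XOR ((NOT NOT (Z XOR V) XOR ((Z AND V) IFF U)) IMPLIES ((U IFF W) IFF W))) IFF (Z IFF ((U AND W) IMPLIES W))))) IFF (Z IFF W) = true IFF false = false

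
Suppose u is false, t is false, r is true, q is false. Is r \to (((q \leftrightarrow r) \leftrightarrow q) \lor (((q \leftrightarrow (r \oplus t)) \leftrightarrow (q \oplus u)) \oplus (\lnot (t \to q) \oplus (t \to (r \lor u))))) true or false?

q \leftrightarrow r = F \leftrightarrow T = F
(q \leftrightarrow r) \leftrightarrow q = F \leftrightarrow F = T
r \oplus t = T \oplus F = T
q \leftrightarrow (r \oplus t) = F \leftrightarrow T = F
q \oplus u = F \oplus F = F
(q \leftrightarrow (r \oplus t)) \leftrightarrow (q \oplus u) = F \leftrightarrow F = T
t \to q = F \to F = T
\lnot (t \to q) = \lnot T = F
r \lor u = T \lor F = T
t \to (r \lor u) = F \to T = T
\lnot (t \to q) \oplus (t \to (r \lor u)) = F \oplus T = T
((q \leftrightarrow (r \oplus t)) \leftrightarrow (q \oplus u)) \oplus (\lnot (t \to q) \oplus (t \to (r \lor u))) = T \oplus T = F
((q \leftrightarrow r) \leftrightarrow q) \lor (((q \leftrightarrow (r \oplus t)) \leftrightarrow (q \oplus u)) \oplus (\lnot (t \to q) \oplus (t \to (r \lor u)))) = T \lor F = T
r \to (((q \leftrightarrow r) \leftrightarrow q) \lor (((q \leftrightarrow (r \oplus t)) \leftrightarrow (q \oplus u)) \oplus (\lnot (t \to q) \oplus (t \to (r \lor u))))) = T \to T = T

T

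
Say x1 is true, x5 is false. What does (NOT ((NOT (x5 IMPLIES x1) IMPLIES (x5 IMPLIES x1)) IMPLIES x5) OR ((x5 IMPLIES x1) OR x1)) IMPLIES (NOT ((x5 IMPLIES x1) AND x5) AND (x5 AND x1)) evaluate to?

Substituting x1=T, x5=F:
x5 IMPLIES x1 = F IMPLIES T = T
NOT (x5 IMPLIES x1) = NOT T = F
x5 IMPLIES x1 = F IMPLIES T = T
NOT (x5 IMPLIES x1) IMPLIES (x5 IMPLIES x1) = F IMPLIES T = T
(NOT (x5 IMPLIES x1) IMPLIES (x5 IMPLIES x1)) IMPLIES x5 = T IMPLIES F = F
NOT ((NOT (x5 IMPLIES x1) IMPLIES (x5 IMPLIES x1)) IMPLIES x5) = NOT F = T
x5 IMPLIES x1 = F IMPLIES T = T
(x5 IMPLIES x1) OR x1 = T OR T = T
NOT ((NOT (x5 IMPLIES x1) IMPLIES (x5 IMPLIES x1)) IMPLIES x5) OR ((x5 IMPLIES x1) OR x1) = T OR T = T
x5 IMPLIES x1 = F IMPLIES T = T
(x5 IMPLIES x1) AND x5 = T AND F = F
NOT ((x5 IMPLIES x1) AND x5) = NOT F = T
x5 AND x1 = F AND T = F
NOT ((x5 IMPLIES x1) AND x5) AND (x5 AND x1) = T AND F = F
(NOT ((NOT (x5 IMPLIES x1) IMPLIES (x5 IMPLIES x1)) IMPLIES x5) OR ((x5 IMPLIES x1) OR x1)) IMPLIES (NOT ((x5 IMPLIES x1) AND x5) AND (x5 AND x1)) = T IMPLIES F = F

F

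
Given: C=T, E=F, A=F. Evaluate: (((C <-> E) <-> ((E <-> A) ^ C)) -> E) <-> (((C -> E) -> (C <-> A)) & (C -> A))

C <-> E = T <-> F = F
E <-> A = F <-> F = T
(E <-> A) ^ C = T ^ T = F
(C <-> E) <-> ((E <-> A) ^ C) = F <-> F = T
((C <-> E) <-> ((E <-> A) ^ C)) -> E = T -> F = F
C -> E = T -> F = F
C <-> A = T <-> F = F
(C -> E) -> (C <-> A) = F -> F = T
C -> A = T -> F = F
((C -> E) -> (C <-> A)) & (C -> A) = T & F = F
(((C <-> E) <-> ((E <-> A) ^ C)) -> E) <-> (((C -> E) -> (C <-> A)) & (C -> A)) = F <-> F = T

T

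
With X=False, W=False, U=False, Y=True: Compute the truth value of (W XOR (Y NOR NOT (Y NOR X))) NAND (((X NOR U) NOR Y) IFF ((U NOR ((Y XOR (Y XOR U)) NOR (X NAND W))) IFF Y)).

Y NOR X = True NOR False = False
NOT (Y NOR X) = NOT False = True
Y NOR NOT (Y NOR X) = True NOR True = False
W XOR (Y NOR NOT (Y NOR X)) = False XOR False = False
X NOR U = False NOR False = True
(X NOR U) NOR Y = True NOR True = False
Y XOR U = True XOR False = True
Y XOR (Y XOR U) = True XOR True = False
X NAND W = False NAND False = True
(Y XOR (Y XOR U)) NOR (X NAND W) = False NOR True = False
U NOR ((Y XOR (Y XOR U)) NOR (X NAND W)) = False NOR False = True
(U NOR ((Y XOR (Y XOR U)) NOR (X NAND W))) IFF Y = True IFF True = True
((X NOR U) NOR Y) IFF ((U NOR ((Y XOR (Y XOR U)) NOR (X NAND W))) IFF Y) = False IFF True = False
(W XOR (Y NOR NOT (Y NOR X))) NAND (((X NOR U) NOR Y) IFF ((U NOR ((Y XOR (Y XOR U)) NOR (X NAND W))) IFF Y)) = False NAND False = True

True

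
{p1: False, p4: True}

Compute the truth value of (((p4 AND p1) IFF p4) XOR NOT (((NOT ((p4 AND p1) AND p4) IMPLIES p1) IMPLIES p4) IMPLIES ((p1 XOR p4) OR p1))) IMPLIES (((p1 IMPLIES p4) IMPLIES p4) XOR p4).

True

p4 AND p1 = True AND False = False
(p4 AND p1) IFF p4 = False IFF True = False
p4 AND p1 = True AND False = False
(p4 AND p1) AND p4 = False AND True = False
NOT ((p4 AND p1) AND p4) = NOT False = True
NOT ((p4 AND p1) AND p4) IMPLIES p1 = True IMPLIES False = False
(NOT ((p4 AND p1) AND p4) IMPLIES p1) IMPLIES p4 = False IMPLIES True = True
p1 XOR p4 = False XOR True = True
(p1 XOR p4) OR p1 = True OR False = True
((NOT ((p4 AND p1) AND p4) IMPLIES p1) IMPLIES p4) IMPLIES ((p1 XOR p4) OR p1) = True IMPLIES True = True
NOT (((NOT ((p4 AND p1) AND p4) IMPLIES p1) IMPLIES p4) IMPLIES ((p1 XOR p4) OR p1)) = NOT True = False
((p4 AND p1) IFF p4) XOR NOT (((NOT ((p4 AND p1) AND p4) IMPLIES p1) IMPLIES p4) IMPLIES ((p1 XOR p4) OR p1)) = False XOR False = False
p1 IMPLIES p4 = False IMPLIES True = True
(p1 IMPLIES p4) IMPLIES p4 = True IMPLIES True = True
((p1 IMPLIES p4) IMPLIES p4) XOR p4 = True XOR True = False
(((p4 AND p1) IFF p4) XOR NOT (((NOT ((p4 AND p1) AND p4) IMPLIES p1) IMPLIES p4) IMPLIES ((p1 XOR p4) OR p1))) IMPLIES (((p1 IMPLIES p4) IMPLIES p4) XOR p4) = False IMPLIES False = True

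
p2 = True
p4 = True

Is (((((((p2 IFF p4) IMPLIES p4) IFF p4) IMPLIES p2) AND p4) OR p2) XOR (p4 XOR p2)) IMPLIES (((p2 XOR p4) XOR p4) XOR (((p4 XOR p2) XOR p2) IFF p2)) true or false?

False

p2 IFF p4 = True IFF True = True
(p2 IFF p4) IMPLIES p4 = True IMPLIES True = True
((p2 IFF p4) IMPLIES p4) IFF p4 = True IFF True = True
(((p2 IFF p4) IMPLIES p4) IFF p4) IMPLIES p2 = True IMPLIES True = True
((((p2 IFF p4) IMPLIES p4) IFF p4) IMPLIES p2) AND p4 = True AND True = True
(((((p2 IFF p4) IMPLIES p4) IFF p4) IMPLIES p2) AND p4) OR p2 = True OR True = True
p4 XOR p2 = True XOR True = False
((((((p2 IFF p4) IMPLIES p4) IFF p4) IMPLIES p2) AND p4) OR p2) XOR (p4 XOR p2) = True XOR False = True
p2 XOR p4 = True XOR True = False
(p2 XOR p4) XOR p4 = False XOR True = True
p4 XOR p2 = True XOR True = False
(p4 XOR p2) XOR p2 = False XOR True = True
((p4 XOR p2) XOR p2) IFF p2 = True IFF True = True
((p2 XOR p4) XOR p4) XOR (((p4 XOR p2) XOR p2) IFF p2) = True XOR True = False
(((((((p2 IFF p4) IMPLIES p4) IFF p4) IMPLIES p2) AND p4) OR p2) XOR (p4 XOR p2)) IMPLIES (((p2 XOR p4) XOR p4) XOR (((p4 XOR p2) XOR p2) IFF p2)) = True IMPLIES False = False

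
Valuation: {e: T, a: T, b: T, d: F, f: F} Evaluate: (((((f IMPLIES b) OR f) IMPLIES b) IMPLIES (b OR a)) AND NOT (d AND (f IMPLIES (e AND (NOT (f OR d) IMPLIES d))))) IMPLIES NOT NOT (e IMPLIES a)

f IMPLIES b = F IMPLIES T = T
(f IMPLIES b) OR f = T OR F = T
((f IMPLIES b) OR f) IMPLIES b = T IMPLIES T = T
b OR a = T OR T = T
(((f IMPLIES b) OR f) IMPLIES b) IMPLIES (b OR a) = T IMPLIES T = T
f OR d = F OR F = F
NOT (f OR d) = NOT F = T
NOT (f OR d) IMPLIES d = T IMPLIES F = F
e AND (NOT (f OR d) IMPLIES d) = T AND F = F
f IMPLIES (e AND (NOT (f OR d) IMPLIES d)) = F IMPLIES F = T
d AND (f IMPLIES (e AND (NOT (f OR d) IMPLIES d))) = F AND T = F
NOT (d AND (f IMPLIES (e AND (NOT (f OR d) IMPLIES d)))) = NOT F = T
((((f IMPLIES b) OR f) IMPLIES b) IMPLIES (b OR a)) AND NOT (d AND (f IMPLIES (e AND (NOT (f OR d) IMPLIES d)))) = T AND T = T
e IMPLIES a = T IMPLIES T = T
NOT (e IMPLIES a) = NOT T = F
NOT NOT (e IMPLIES a) = NOT F = T
(((((f IMPLIES b) OR f) IMPLIES b) IMPLIES (b OR a)) AND NOT (d AND (f IMPLIES (e AND (NOT (f OR d) IMPLIES d))))) IMPLIES NOT NOT (e IMPLIES a) = T IMPLIES T = T

T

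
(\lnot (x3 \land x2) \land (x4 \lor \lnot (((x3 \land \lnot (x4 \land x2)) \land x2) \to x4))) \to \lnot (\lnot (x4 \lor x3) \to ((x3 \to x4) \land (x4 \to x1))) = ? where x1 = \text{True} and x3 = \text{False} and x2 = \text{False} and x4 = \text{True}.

x3 \land x2 = \text{False} \land \text{False} = \text{False}
\lnot (x3 \land x2) = \lnot \text{False} = \text{True}
x4 \land x2 = \text{True} \land \text{False} = \text{False}
\lnot (x4 \land x2) = \lnot \text{False} = \text{True}
x3 \land \lnot (x4 \land x2) = \text{False} \land \text{True} = \text{False}
(x3 \land \lnot (x4 \land x2)) \land x2 = \text{False} \land \text{False} = \text{False}
((x3 \land \lnot (x4 \land x2)) \land x2) \to x4 = \text{False} \to \text{True} = \text{True}
\lnot (((x3 \land \lnot (x4 \land x2)) \land x2) \to x4) = \lnot \text{True} = \text{False}
x4 \lor \lnot (((x3 \land \lnot (x4 \land x2)) \land x2) \to x4) = \text{True} \lor \text{False} = \text{True}
\lnot (x3 \land x2) \land (x4 \lor \lnot (((x3 \land \lnot (x4 \land x2)) \land x2) \to x4)) = \text{True} \land \text{True} = \text{True}
x4 \lor x3 = \text{True} \lor \text{False} = \text{True}
\lnot (x4 \lor x3) = \lnot \text{True} = \text{False}
x3 \to x4 = \text{False} \to \text{True} = \text{True}
x4 \to x1 = \text{True} \to \text{True} = \text{True}
(x3 \to x4) \land (x4 \to x1) = \text{True} \land \text{True} = \text{True}
\lnot (x4 \lor x3) \to ((x3 \to x4) \land (x4 \to x1)) = \text{False} \to \text{True} = \text{True}
\lnot (\lnot (x4 \lor x3) \to ((x3 \to x4) \land (x4 \to x1))) = \lnot \text{True} = \text{False}
(\lnot (x3 \land x2) \land (x4 \lor \lnot (((x3 \land \lnot (x4 \land x2)) \land x2) \to x4))) \to \lnot (\lnot (x4 \lor x3) \to ((x3 \to x4) \land (x4 \to x1))) = \text{True} \to \text{False} = \text{False}

\text{False}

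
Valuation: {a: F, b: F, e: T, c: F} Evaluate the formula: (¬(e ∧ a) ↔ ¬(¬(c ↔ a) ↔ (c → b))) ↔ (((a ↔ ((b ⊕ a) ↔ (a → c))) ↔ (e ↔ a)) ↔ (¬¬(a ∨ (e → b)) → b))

e ∧ a = T ∧ F = F
¬(e ∧ a) = ¬F = T
c ↔ a = F ↔ F = T
¬(c ↔ a) = ¬T = F
c → b = F → F = T
¬(c ↔ a) ↔ (c → b) = F ↔ T = F
¬(¬(c ↔ a) ↔ (c → b)) = ¬F = T
¬(e ∧ a) ↔ ¬(¬(c ↔ a) ↔ (c → b)) = T ↔ T = T
b ⊕ a = F ⊕ F = F
a → c = F → F = T
(b ⊕ a) ↔ (a → c) = F ↔ T = F
a ↔ ((b ⊕ a) ↔ (a → c)) = F ↔ F = T
e ↔ a = T ↔ F = F
(a ↔ ((b ⊕ a) ↔ (a → c))) ↔ (e ↔ a) = T ↔ F = F
e → b = T → F = F
a ∨ (e → b) = F ∨ F = F
¬(a ∨ (e → b)) = ¬F = T
¬¬(a ∨ (e → b)) = ¬T = F
¬¬(a ∨ (e → b)) → b = F → F = T
((a ↔ ((b ⊕ a) ↔ (a → c))) ↔ (e ↔ a)) ↔ (¬¬(a ∨ (e → b)) → b) = F ↔ T = F
(¬(e ∧ a) ↔ ¬(¬(c ↔ a) ↔ (c → b))) ↔ (((a ↔ ((b ⊕ a) ↔ (a → c))) ↔ (e ↔ a)) ↔ (¬¬(a ∨ (e → b)) → b)) = T ↔ F = F

F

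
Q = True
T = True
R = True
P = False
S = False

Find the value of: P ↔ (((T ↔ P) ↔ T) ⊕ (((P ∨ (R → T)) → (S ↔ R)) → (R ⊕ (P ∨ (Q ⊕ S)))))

False

T ↔ P = True ↔ False = False
(T ↔ P) ↔ T = False ↔ True = False
R → T = True → True = True
P ∨ (R → T) = False ∨ True = True
S ↔ R = False ↔ True = False
(P ∨ (R → T)) → (S ↔ R) = True → False = False
Q ⊕ S = True ⊕ False = True
P ∨ (Q ⊕ S) = False ∨ True = True
R ⊕ (P ∨ (Q ⊕ S)) = True ⊕ True = False
((P ∨ (R → T)) → (S ↔ R)) → (R ⊕ (P ∨ (Q ⊕ S))) = False → False = True
((T ↔ P) ↔ T) ⊕ (((P ∨ (R → T)) → (S ↔ R)) → (R ⊕ (P ∨ (Q ⊕ S)))) = False ⊕ True = True
P ↔ (((T ↔ P) ↔ T) ⊕ (((P ∨ (R → T)) → (S ↔ R)) → (R ⊕ (P ∨ (Q ⊕ S))))) = False ↔ True = False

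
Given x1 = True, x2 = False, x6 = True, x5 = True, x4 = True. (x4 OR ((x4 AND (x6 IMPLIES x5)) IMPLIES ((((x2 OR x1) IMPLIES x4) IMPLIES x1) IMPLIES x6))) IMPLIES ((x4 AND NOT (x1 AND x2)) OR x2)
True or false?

True

x6 IMPLIES x5 = True IMPLIES True = True
x4 AND (x6 IMPLIES x5) = True AND True = True
x2 OR x1 = False OR True = True
(x2 OR x1) IMPLIES x4 = True IMPLIES True = True
((x2 OR x1) IMPLIES x4) IMPLIES x1 = True IMPLIES True = True
(((x2 OR x1) IMPLIES x4) IMPLIES x1) IMPLIES x6 = True IMPLIES True = True
(x4 AND (x6 IMPLIES x5)) IMPLIES ((((x2 OR x1) IMPLIES x4) IMPLIES x1) IMPLIES x6) = True IMPLIES True = True
x4 OR ((x4 AND (x6 IMPLIES x5)) IMPLIES ((((x2 OR x1) IMPLIES x4) IMPLIES x1) IMPLIES x6)) = True OR True = True
x1 AND x2 = True AND False = False
NOT (x1 AND x2) = NOT False = True
x4 AND NOT (x1 AND x2) = True AND True = True
(x4 AND NOT (x1 AND x2)) OR x2 = True OR False = True
(x4 OR ((x4 AND (x6 IMPLIES x5)) IMPLIES ((((x2 OR x1) IMPLIES x4) IMPLIES x1) IMPLIES x6))) IMPLIES ((x4 AND NOT (x1 AND x2)) OR x2) = True IMPLIES True = True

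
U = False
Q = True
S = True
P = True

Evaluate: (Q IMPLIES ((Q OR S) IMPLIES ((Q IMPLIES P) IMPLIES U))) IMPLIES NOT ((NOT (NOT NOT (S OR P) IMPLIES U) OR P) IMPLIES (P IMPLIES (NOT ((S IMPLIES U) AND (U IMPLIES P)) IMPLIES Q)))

True

Substituting U=False, Q=True, S=True, P=True:
Q OR S = True OR True = True
Q IMPLIES P = True IMPLIES True = True
(Q IMPLIES P) IMPLIES U = True IMPLIES False = False
(Q OR S) IMPLIES ((Q IMPLIES P) IMPLIES U) = True IMPLIES False = False
Q IMPLIES ((Q OR S) IMPLIES ((Q IMPLIES P) IMPLIES U)) = True IMPLIES False = False
S OR P = True OR True = True
NOT (S OR P) = NOT True = False
NOT NOT (S OR P) = NOT False = True
NOT NOT (S OR P) IMPLIES U = True IMPLIES False = False
NOT (NOT NOT (S OR P) IMPLIES U) = NOT False = True
NOT (NOT NOT (S OR P) IMPLIES U) OR P = True OR True = True
S IMPLIES U = True IMPLIES False = False
U IMPLIES P = False IMPLIES True = True
(S IMPLIES U) AND (U IMPLIES P) = False AND True = False
NOT ((S IMPLIES U) AND (U IMPLIES P)) = NOT False = True
NOT ((S IMPLIES U) AND (U IMPLIES P)) IMPLIES Q = True IMPLIES True = True
P IMPLIES (NOT ((S IMPLIES U) AND (U IMPLIES P)) IMPLIES Q) = True IMPLIES True = True
(NOT (NOT NOT (S OR P) IMPLIES U) OR P) IMPLIES (P IMPLIES (NOT ((S IMPLIES U) AND (U IMPLIES P)) IMPLIES Q)) = True IMPLIES True = True
NOT ((NOT (NOT NOT (S OR P) IMPLIES U) OR P) IMPLIES (P IMPLIES (NOT ((S IMPLIES U) AND (U IMPLIES P)) IMPLIES Q))) = NOT True = False
(Q IMPLIES ((Q OR S) IMPLIES ((Q IMPLIES P) IMPLIES U))) IMPLIES NOT ((NOT (NOT NOT (S OR P) IMPLIES U) OR P) IMPLIES (P IMPLIES (NOT ((S IMPLIES U) AND (U IMPLIES P)) IMPLIES Q))) = False IMPLIES False = True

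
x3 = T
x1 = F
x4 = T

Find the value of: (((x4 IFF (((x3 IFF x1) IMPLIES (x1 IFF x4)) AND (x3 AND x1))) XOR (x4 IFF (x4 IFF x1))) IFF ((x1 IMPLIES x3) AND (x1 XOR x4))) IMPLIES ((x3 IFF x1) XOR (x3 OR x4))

T

x3 IFF x1 = T IFF F = F
x1 IFF x4 = F IFF T = F
(x3 IFF x1) IMPLIES (x1 IFF x4) = F IMPLIES F = T
x3 AND x1 = T AND F = F
((x3 IFF x1) IMPLIES (x1 IFF x4)) AND (x3 AND x1) = T AND F = F
x4 IFF (((x3 IFF x1) IMPLIES (x1 IFF x4)) AND (x3 AND x1)) = T IFF F = F
x4 IFF x1 = T IFF F = F
x4 IFF (x4 IFF x1) = T IFF F = F
(x4 IFF (((x3 IFF x1) IMPLIES (x1 IFF x4)) AND (x3 AND x1))) XOR (x4 IFF (x4 IFF x1)) = F XOR F = F
x1 IMPLIES x3 = F IMPLIES T = T
x1 XOR x4 = F XOR T = T
(x1 IMPLIES x3) AND (x1 XOR x4) = T AND T = T
((x4 IFF (((x3 IFF x1) IMPLIES (x1 IFF x4)) AND (x3 AND x1))) XOR (x4 IFF (x4 IFF x1))) IFF ((x1 IMPLIES x3) AND (x1 XOR x4)) = F IFF T = F
x3 IFF x1 = T IFF F = F
x3 OR x4 = T OR T = T
(x3 IFF x1) XOR (x3 OR x4) = F XOR T = T
(((x4 IFF (((x3 IFF x1) IMPLIES (x1 IFF x4)) AND (x3 AND x1))) XOR (x4 IFF (x4 IFF x1))) IFF ((x1 IMPLIES x3) AND (x1 XOR x4))) IMPLIES ((x3 IFF x1) XOR (x3 OR x4)) = F IMPLIES T = T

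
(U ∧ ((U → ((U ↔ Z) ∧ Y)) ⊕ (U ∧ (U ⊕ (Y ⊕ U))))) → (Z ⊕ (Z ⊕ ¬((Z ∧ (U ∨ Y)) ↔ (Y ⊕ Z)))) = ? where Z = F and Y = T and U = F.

U ↔ Z = F ↔ F = T
(U ↔ Z) ∧ Y = T ∧ T = T
U → ((U ↔ Z) ∧ Y) = F → T = T
Y ⊕ U = T ⊕ F = T
U ⊕ (Y ⊕ U) = F ⊕ T = T
U ∧ (U ⊕ (Y ⊕ U)) = F ∧ T = F
(U → ((U ↔ Z) ∧ Y)) ⊕ (U ∧ (U ⊕ (Y ⊕ U))) = T ⊕ F = T
U ∧ ((U → ((U ↔ Z) ∧ Y)) ⊕ (U ∧ (U ⊕ (Y ⊕ U)))) = F ∧ T = F
U ∨ Y = F ∨ T = T
Z ∧ (U ∨ Y) = F ∧ T = F
Y ⊕ Z = T ⊕ F = T
(Z ∧ (U ∨ Y)) ↔ (Y ⊕ Z) = F ↔ T = F
¬((Z ∧ (U ∨ Y)) ↔ (Y ⊕ Z)) = ¬F = T
Z ⊕ ¬((Z ∧ (U ∨ Y)) ↔ (Y ⊕ Z)) = F ⊕ T = T
Z ⊕ (Z ⊕ ¬((Z ∧ (U ∨ Y)) ↔ (Y ⊕ Z))) = F ⊕ T = T
(U ∧ ((U → ((U ↔ Z) ∧ Y)) ⊕ (U ∧ (U ⊕ (Y ⊕ U))))) → (Z ⊕ (Z ⊕ ¬((Z ∧ (U ∨ Y)) ↔ (Y ⊕ Z)))) = F → T = T

T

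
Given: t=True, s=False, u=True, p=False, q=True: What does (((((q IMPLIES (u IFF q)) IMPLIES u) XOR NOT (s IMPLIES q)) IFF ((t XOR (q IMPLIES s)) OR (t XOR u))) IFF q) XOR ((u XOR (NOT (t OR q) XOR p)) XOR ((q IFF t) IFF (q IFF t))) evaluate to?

Substituting t=True, s=False, u=True, p=False, q=True:
u IFF q = True IFF True = True
q IMPLIES (u IFF q) = True IMPLIES True = True
(q IMPLIES (u IFF q)) IMPLIES u = True IMPLIES True = True
s IMPLIES q = False IMPLIES True = True
NOT (s IMPLIES q) = NOT True = False
((q IMPLIES (u IFF q)) IMPLIES u) XOR NOT (s IMPLIES q) = True XOR False = True
q IMPLIES s = True IMPLIES False = False
t XOR (q IMPLIES s) = True XOR False = True
t XOR u = True XOR True = False
(t XOR (q IMPLIES s)) OR (t XOR u) = True OR False = True
(((q IMPLIES (u IFF q)) IMPLIES u) XOR NOT (s IMPLIES q)) IFF ((t XOR (q IMPLIES s)) OR (t XOR u)) = True IFF True = True
((((q IMPLIES (u IFF q)) IMPLIES u) XOR NOT (s IMPLIES q)) IFF ((t XOR (q IMPLIES s)) OR (t XOR u))) IFF q = True IFF True = True
t OR q = True OR True = True
NOT (t OR q) = NOT True = False
NOT (t OR q) XOR p = False XOR False = False
u XOR (NOT (t OR q) XOR p) = True XOR False = True
q IFF t = True IFF True = True
q IFF t = True IFF True = True
(q IFF t) IFF (q IFF t) = True IFF True = True
(u XOR (NOT (t OR q) XOR p)) XOR ((q IFF t) IFF (q IFF t)) = True XOR True = False
(((((q IMPLIES (u IFF q)) IMPLIES u) XOR NOT (s IMPLIES q)) IFF ((t XOR (q IMPLIES s)) OR (t XOR u))) IFF q) XOR ((u XOR (NOT (t OR q) XOR p)) XOR ((q IFF t) IFF (q IFF t))) = True XOR False = True

True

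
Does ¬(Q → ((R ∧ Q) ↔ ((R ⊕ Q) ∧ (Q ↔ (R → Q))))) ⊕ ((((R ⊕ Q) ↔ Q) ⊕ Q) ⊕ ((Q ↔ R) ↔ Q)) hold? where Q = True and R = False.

R ∧ Q = False ∧ True = False
R ⊕ Q = False ⊕ True = True
R → Q = False → True = True
Q ↔ (R → Q) = True ↔ True = True
(R ⊕ Q) ∧ (Q ↔ (R → Q)) = True ∧ True = True
(R ∧ Q) ↔ ((R ⊕ Q) ∧ (Q ↔ (R → Q))) = False ↔ True = False
Q → ((R ∧ Q) ↔ ((R ⊕ Q) ∧ (Q ↔ (R → Q)))) = True → False = False
¬(Q → ((R ∧ Q) ↔ ((R ⊕ Q) ∧ (Q ↔ (R → Q))))) = ¬False = True
R ⊕ Q = False ⊕ True = True
(R ⊕ Q) ↔ Q = True ↔ True = True
((R ⊕ Q) ↔ Q) ⊕ Q = True ⊕ True = False
Q ↔ R = True ↔ False = False
(Q ↔ R) ↔ Q = False ↔ True = False
(((R ⊕ Q) ↔ Q) ⊕ Q) ⊕ ((Q ↔ R) ↔ Q) = False ⊕ False = False
¬(Q → ((R ∧ Q) ↔ ((R ⊕ Q) ∧ (Q ↔ (R → Q))))) ⊕ ((((R ⊕ Q) ↔ Q) ⊕ Q) ⊕ ((Q ↔ R) ↔ Q)) = True ⊕ False = True

True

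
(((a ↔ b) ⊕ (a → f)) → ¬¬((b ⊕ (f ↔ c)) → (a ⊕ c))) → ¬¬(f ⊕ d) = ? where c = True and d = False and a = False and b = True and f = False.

False

Substituting c=True, d=False, a=False, b=True, f=False:
a ↔ b = False ↔ True = False
a → f = False → False = True
(a ↔ b) ⊕ (a → f) = False ⊕ True = True
f ↔ c = False ↔ True = False
b ⊕ (f ↔ c) = True ⊕ False = True
a ⊕ c = False ⊕ True = True
(b ⊕ (f ↔ c)) → (a ⊕ c) = True → True = True
¬((b ⊕ (f ↔ c)) → (a ⊕ c)) = ¬True = False
¬¬((b ⊕ (f ↔ c)) → (a ⊕ c)) = ¬False = True
((a ↔ b) ⊕ (a → f)) → ¬¬((b ⊕ (f ↔ c)) → (a ⊕ c)) = True → True = True
f ⊕ d = False ⊕ False = False
¬(f ⊕ d) = ¬False = True
¬¬(f ⊕ d) = ¬True = False
(((a ↔ b) ⊕ (a → f)) → ¬¬((b ⊕ (f ↔ c)) → (a ⊕ c))) → ¬¬(f ⊕ d) = True → False = False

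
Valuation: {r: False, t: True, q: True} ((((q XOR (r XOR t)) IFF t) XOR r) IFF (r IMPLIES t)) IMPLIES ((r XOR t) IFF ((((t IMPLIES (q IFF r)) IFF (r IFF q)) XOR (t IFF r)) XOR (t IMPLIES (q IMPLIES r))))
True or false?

True

r XOR t = False XOR True = True
q XOR (r XOR t) = True XOR True = False
(q XOR (r XOR t)) IFF t = False IFF True = False
((q XOR (r XOR t)) IFF t) XOR r = False XOR False = False
r IMPLIES t = False IMPLIES True = True
(((q XOR (r XOR t)) IFF t) XOR r) IFF (r IMPLIES t) = False IFF True = False
r XOR t = False XOR True = True
q IFF r = True IFF False = False
t IMPLIES (q IFF r) = True IMPLIES False = False
r IFF q = False IFF True = False
(t IMPLIES (q IFF r)) IFF (r IFF q) = False IFF False = True
t IFF r = True IFF False = False
((t IMPLIES (q IFF r)) IFF (r IFF q)) XOR (t IFF r) = True XOR False = True
q IMPLIES r = True IMPLIES False = False
t IMPLIES (q IMPLIES r) = True IMPLIES False = False
(((t IMPLIES (q IFF r)) IFF (r IFF q)) XOR (t IFF r)) XOR (t IMPLIES (q IMPLIES r)) = True XOR False = True
(r XOR t) IFF ((((t IMPLIES (q IFF r)) IFF (r IFF q)) XOR (t IFF r)) XOR (t IMPLIES (q IMPLIES r))) = True IFF True = True
((((q XOR (r XOR t)) IFF t) XOR r) IFF (r IMPLIES t)) IMPLIES ((r XOR t) IFF ((((t IMPLIES (q IFF r)) IFF (r IFF q)) XOR (t IFF r)) XOR (t IMPLIES (q IMPLIES r)))) = False IMPLIES True = True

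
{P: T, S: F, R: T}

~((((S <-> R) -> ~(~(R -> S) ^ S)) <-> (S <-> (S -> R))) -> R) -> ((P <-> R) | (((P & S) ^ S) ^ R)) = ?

T

Substituting P=T, S=F, R=T:
S <-> R = F <-> T = F
R -> S = T -> F = F
~(R -> S) = ~F = T
~(R -> S) ^ S = T ^ F = T
~(~(R -> S) ^ S) = ~T = F
(S <-> R) -> ~(~(R -> S) ^ S) = F -> F = T
S -> R = F -> T = T
S <-> (S -> R) = F <-> T = F
((S <-> R) -> ~(~(R -> S) ^ S)) <-> (S <-> (S -> R)) = T <-> F = F
(((S <-> R) -> ~(~(R -> S) ^ S)) <-> (S <-> (S -> R))) -> R = F -> T = T
~((((S <-> R) -> ~(~(R -> S) ^ S)) <-> (S <-> (S -> R))) -> R) = ~T = F
P <-> R = T <-> T = T
P & S = T & F = F
(P & S) ^ S = F ^ F = F
((P & S) ^ S) ^ R = F ^ T = T
(P <-> R) | (((P & S) ^ S) ^ R) = T | T = T
~((((S <-> R) -> ~(~(R -> S) ^ S)) <-> (S <-> (S -> R))) -> R) -> ((P <-> R) | (((P & S) ^ S) ^ R)) = F -> T = T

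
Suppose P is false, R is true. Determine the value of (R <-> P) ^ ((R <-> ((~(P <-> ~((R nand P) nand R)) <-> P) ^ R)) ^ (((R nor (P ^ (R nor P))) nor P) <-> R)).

Substituting P=F, R=T:
R <-> P = T <-> F = F
R nand P = T nand F = T
(R nand P) nand R = T nand T = F
~((R nand P) nand R) = ~F = T
P <-> ~((R nand P) nand R) = F <-> T = F
~(P <-> ~((R nand P) nand R)) = ~F = T
~(P <-> ~((R nand P) nand R)) <-> P = T <-> F = F
(~(P <-> ~((R nand P) nand R)) <-> P) ^ R = F ^ T = T
R <-> ((~(P <-> ~((R nand P) nand R)) <-> P) ^ R) = T <-> T = T
R nor P = T nor F = F
P ^ (R nor P) = F ^ F = F
R nor (P ^ (R nor P)) = T nor F = F
(R nor (P ^ (R nor P))) nor P = F nor F = T
((R nor (P ^ (R nor P))) nor P) <-> R = T <-> T = T
(R <-> ((~(P <-> ~((R nand P) nand R)) <-> P) ^ R)) ^ (((R nor (P ^ (R nor P))) nor P) <-> R) = T ^ T = F
(R <-> P) ^ ((R <-> ((~(P <-> ~((R nand P) nand R)) <-> P) ^ R)) ^ (((R nor (P ^ (R nor P))) nor P) <-> R)) = F ^ F = F

F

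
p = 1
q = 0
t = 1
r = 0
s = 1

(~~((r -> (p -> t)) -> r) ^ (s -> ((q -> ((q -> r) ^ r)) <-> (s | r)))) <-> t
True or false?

1

Substituting p=1, q=0, t=1, r=0, s=1:
p -> t = 1 -> 1 = 1
r -> (p -> t) = 0 -> 1 = 1
(r -> (p -> t)) -> r = 1 -> 0 = 0
~((r -> (p -> t)) -> r) = ~0 = 1
~~((r -> (p -> t)) -> r) = ~1 = 0
q -> r = 0 -> 0 = 1
(q -> r) ^ r = 1 ^ 0 = 1
q -> ((q -> r) ^ r) = 0 -> 1 = 1
s | r = 1 | 0 = 1
(q -> ((q -> r) ^ r)) <-> (s | r) = 1 <-> 1 = 1
s -> ((q -> ((q -> r) ^ r)) <-> (s | r)) = 1 -> 1 = 1
~~((r -> (p -> t)) -> r) ^ (s -> ((q -> ((q -> r) ^ r)) <-> (s | r))) = 0 ^ 1 = 1
(~~((r -> (p -> t)) -> r) ^ (s -> ((q -> ((q -> r) ^ r)) <-> (s | r)))) <-> t = 1 <-> 1 = 1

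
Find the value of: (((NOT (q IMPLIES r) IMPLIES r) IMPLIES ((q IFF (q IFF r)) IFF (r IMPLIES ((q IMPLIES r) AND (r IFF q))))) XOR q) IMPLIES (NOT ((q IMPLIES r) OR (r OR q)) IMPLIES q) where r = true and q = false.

q IMPLIES r = false IMPLIES true = true
NOT (q IMPLIES r) = NOT true = false
NOT (q IMPLIES r) IMPLIES r = false IMPLIES true = true
q IFF r = false IFF true = false
q IFF (q IFF r) = false IFF false = true
q IMPLIES r = false IMPLIES true = true
r IFF q = true IFF false = false
(q IMPLIES r) AND (r IFF q) = true AND false = false
r IMPLIES ((q IMPLIES r) AND (r IFF q)) = true IMPLIES false = false
(q IFF (q IFF r)) IFF (r IMPLIES ((q IMPLIES r) AND (r IFF q))) = true IFF false = false
(NOT (q IMPLIES r) IMPLIES r) IMPLIES ((q IFF (q IFF r)) IFF (r IMPLIES ((q IMPLIES r) AND (r IFF q)))) = true IMPLIES false = false
((NOT (q IMPLIES r) IMPLIES r) IMPLIES ((q IFF (q IFF r)) IFF (r IMPLIES ((q IMPLIES r) AND (r IFF q))))) XOR q = false XOR false = false
q IMPLIES r = false IMPLIES true = true
r OR q = true OR false = true
(q IMPLIES r) OR (r OR q) = true OR true = true
NOT ((q IMPLIES r) OR (r OR q)) = NOT true = false
NOT ((q IMPLIES r) OR (r OR q)) IMPLIES q = false IMPLIES false = true
(((NOT (q IMPLIES r) IMPLIES r) IMPLIES ((q IFF (q IFF r)) IFF (r IMPLIES ((q IMPLIES r) AND (r IFF q))))) XOR q) IMPLIES (NOT ((q IMPLIES r) OR (r OR q)) IMPLIES q) = false IMPLIES true = true

true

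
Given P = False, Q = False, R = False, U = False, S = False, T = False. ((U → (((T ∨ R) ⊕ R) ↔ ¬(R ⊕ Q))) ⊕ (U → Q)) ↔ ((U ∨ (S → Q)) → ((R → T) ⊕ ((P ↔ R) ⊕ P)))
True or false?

True

T ∨ R = False ∨ False = False
(T ∨ R) ⊕ R = False ⊕ False = False
R ⊕ Q = False ⊕ False = False
¬(R ⊕ Q) = ¬False = True
((T ∨ R) ⊕ R) ↔ ¬(R ⊕ Q) = False ↔ True = False
U → (((T ∨ R) ⊕ R) ↔ ¬(R ⊕ Q)) = False → False = True
U → Q = False → False = True
(U → (((T ∨ R) ⊕ R) ↔ ¬(R ⊕ Q))) ⊕ (U → Q) = True ⊕ True = False
S → Q = False → False = True
U ∨ (S → Q) = False ∨ True = True
R → T = False → False = True
P ↔ R = False ↔ False = True
(P ↔ R) ⊕ P = True ⊕ False = True
(R → T) ⊕ ((P ↔ R) ⊕ P) = True ⊕ True = False
(U ∨ (S → Q)) → ((R → T) ⊕ ((P ↔ R) ⊕ P)) = True → False = False
((U → (((T ∨ R) ⊕ R) ↔ ¬(R ⊕ Q))) ⊕ (U → Q)) ↔ ((U ∨ (S → Q)) → ((R → T) ⊕ ((P ↔ R) ⊕ P))) = False ↔ False = True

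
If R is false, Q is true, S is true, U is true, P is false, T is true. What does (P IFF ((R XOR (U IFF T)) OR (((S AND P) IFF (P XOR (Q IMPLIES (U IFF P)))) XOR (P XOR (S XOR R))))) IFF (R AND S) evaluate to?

U IFF T = true IFF true = true
R XOR (U IFF T) = false XOR true = true
S AND P = true AND false = false
U IFF P = true IFF false = false
Q IMPLIES (U IFF P) = true IMPLIES false = false
P XOR (Q IMPLIES (U IFF P)) = false XOR false = false
(S AND P) IFF (P XOR (Q IMPLIES (U IFF P))) = false IFF false = true
S XOR R = true XOR false = true
P XOR (S XOR R) = false XOR true = true
((S AND P) IFF (P XOR (Q IMPLIES (U IFF P)))) XOR (P XOR (S XOR R)) = true XOR true = false
(R XOR (U IFF T)) OR (((S AND P) IFF (P XOR (Q IMPLIES (U IFF P)))) XOR (P XOR (S XOR R))) = true OR false = true
P IFF ((R XOR (U IFF T)) OR (((S AND P) IFF (P XOR (Q IMPLIES (U IFF P)))) XOR (P XOR (S XOR R)))) = false IFF true = false
R AND S = false AND true = false
(P IFF ((R XOR (U IFF T)) OR (((S AND P) IFF (P XOR (Q IMPLIES (U IFF P)))) XOR (P XOR (S XOR R))))) IFF (R AND S) = false IFF false = true

true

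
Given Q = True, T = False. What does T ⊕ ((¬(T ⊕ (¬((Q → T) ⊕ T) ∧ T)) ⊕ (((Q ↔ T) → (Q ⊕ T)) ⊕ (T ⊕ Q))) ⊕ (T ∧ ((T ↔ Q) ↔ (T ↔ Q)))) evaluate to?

True

Q → T = True → False = False
(Q → T) ⊕ T = False ⊕ False = False
¬((Q → T) ⊕ T) = ¬False = True
¬((Q → T) ⊕ T) ∧ T = True ∧ False = False
T ⊕ (¬((Q → T) ⊕ T) ∧ T) = False ⊕ False = False
¬(T ⊕ (¬((Q → T) ⊕ T) ∧ T)) = ¬False = True
Q ↔ T = True ↔ False = False
Q ⊕ T = True ⊕ False = True
(Q ↔ T) → (Q ⊕ T) = False → True = True
T ⊕ Q = False ⊕ True = True
((Q ↔ T) → (Q ⊕ T)) ⊕ (T ⊕ Q) = True ⊕ True = False
¬(T ⊕ (¬((Q → T) ⊕ T) ∧ T)) ⊕ (((Q ↔ T) → (Q ⊕ T)) ⊕ (T ⊕ Q)) = True ⊕ False = True
T ↔ Q = False ↔ True = False
T ↔ Q = False ↔ True = False
(T ↔ Q) ↔ (T ↔ Q) = False ↔ False = True
T ∧ ((T ↔ Q) ↔ (T ↔ Q)) = False ∧ True = False
(¬(T ⊕ (¬((Q → T) ⊕ T) ∧ T)) ⊕ (((Q ↔ T) → (Q ⊕ T)) ⊕ (T ⊕ Q))) ⊕ (T ∧ ((T ↔ Q) ↔ (T ↔ Q))) = True ⊕ False = True
T ⊕ ((¬(T ⊕ (¬((Q → T) ⊕ T) ∧ T)) ⊕ (((Q ↔ T) → (Q ⊕ T)) ⊕ (T ⊕ Q))) ⊕ (T ∧ ((T ↔ Q) ↔ (T ↔ Q)))) = False ⊕ True = True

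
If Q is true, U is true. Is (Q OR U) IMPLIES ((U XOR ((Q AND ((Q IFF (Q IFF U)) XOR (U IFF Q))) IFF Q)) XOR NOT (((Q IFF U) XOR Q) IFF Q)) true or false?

Substituting Q=T, U=T:
Q OR U = T OR T = T
Q IFF U = T IFF T = T
Q IFF (Q IFF U) = T IFF T = T
U IFF Q = T IFF T = T
(Q IFF (Q IFF U)) XOR (U IFF Q) = T XOR T = F
Q AND ((Q IFF (Q IFF U)) XOR (U IFF Q)) = T AND F = F
(Q AND ((Q IFF (Q IFF U)) XOR (U IFF Q))) IFF Q = F IFF T = F
U XOR ((Q AND ((Q IFF (Q IFF U)) XOR (U IFF Q))) IFF Q) = T XOR F = T
Q IFF U = T IFF T = T
(Q IFF U) XOR Q = T XOR T = F
((Q IFF U) XOR Q) IFF Q = F IFF T = F
NOT (((Q IFF U) XOR Q) IFF Q) = NOT F = T
(U XOR ((Q AND ((Q IFF (Q IFF U)) XOR (U IFF Q))) IFF Q)) XOR NOT (((Q IFF U) XOR Q) IFF Q) = T XOR T = F
(Q OR U) IMPLIES ((U XOR ((Q AND ((Q IFF (Q IFF U)) XOR (U IFF Q))) IFF Q)) XOR NOT (((Q IFF U) XOR Q) IFF Q)) = T IMPLIES F = F

F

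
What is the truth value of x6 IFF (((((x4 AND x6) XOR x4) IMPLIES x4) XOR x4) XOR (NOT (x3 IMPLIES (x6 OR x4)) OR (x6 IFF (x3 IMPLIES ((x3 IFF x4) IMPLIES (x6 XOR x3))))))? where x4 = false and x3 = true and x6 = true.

false

x4 AND x6 = false AND true = false
(x4 AND x6) XOR x4 = false XOR false = false
((x4 AND x6) XOR x4) IMPLIES x4 = false IMPLIES false = true
(((x4 AND x6) XOR x4) IMPLIES x4) XOR x4 = true XOR false = true
x6 OR x4 = true OR false = true
x3 IMPLIES (x6 OR x4) = true IMPLIES true = true
NOT (x3 IMPLIES (x6 OR x4)) = NOT true = false
x3 IFF x4 = true IFF false = false
x6 XOR x3 = true XOR true = false
(x3 IFF x4) IMPLIES (x6 XOR x3) = false IMPLIES false = true
x3 IMPLIES ((x3 IFF x4) IMPLIES (x6 XOR x3)) = true IMPLIES true = true
x6 IFF (x3 IMPLIES ((x3 IFF x4) IMPLIES (x6 XOR x3))) = true IFF true = true
NOT (x3 IMPLIES (x6 OR x4)) OR (x6 IFF (x3 IMPLIES ((x3 IFF x4) IMPLIES (x6 XOR x3)))) = false OR true = true
((((x4 AND x6) XOR x4) IMPLIES x4) XOR x4) XOR (NOT (x3 IMPLIES (x6 OR x4)) OR (x6 IFF (x3 IMPLIES ((x3 IFF x4) IMPLIES (x6 XOR x3))))) = true XOR true = false
x6 IFF (((((x4 AND x6) XOR x4) IMPLIES x4) XOR x4) XOR (NOT (x3 IMPLIES (x6 OR x4)) OR (x6 IFF (x3 IMPLIES ((x3 IFF x4) IMPLIES (x6 XOR x3)))))) = true IFF false = false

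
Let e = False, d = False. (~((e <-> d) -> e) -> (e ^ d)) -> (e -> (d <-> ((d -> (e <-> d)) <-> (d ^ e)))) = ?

e <-> d = False <-> False = True
(e <-> d) -> e = True -> False = False
~((e <-> d) -> e) = ~False = True
e ^ d = False ^ False = False
~((e <-> d) -> e) -> (e ^ d) = True -> False = False
e <-> d = False <-> False = True
d -> (e <-> d) = False -> True = True
d ^ e = False ^ False = False
(d -> (e <-> d)) <-> (d ^ e) = True <-> False = False
d <-> ((d -> (e <-> d)) <-> (d ^ e)) = False <-> False = True
e -> (d <-> ((d -> (e <-> d)) <-> (d ^ e))) = False -> True = True
(~((e <-> d) -> e) -> (e ^ d)) -> (e -> (d <-> ((d -> (e <-> d)) <-> (d ^ e)))) = False -> True = True

True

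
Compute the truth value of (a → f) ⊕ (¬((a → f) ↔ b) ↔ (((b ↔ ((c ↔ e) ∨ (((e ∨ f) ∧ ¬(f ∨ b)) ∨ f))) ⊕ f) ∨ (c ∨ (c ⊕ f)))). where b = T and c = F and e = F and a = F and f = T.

T

a → f = F → T = T
a → f = F → T = T
(a → f) ↔ b = T ↔ T = T
¬((a → f) ↔ b) = ¬T = F
c ↔ e = F ↔ F = T
e ∨ f = F ∨ T = T
f ∨ b = T ∨ T = T
¬(f ∨ b) = ¬T = F
(e ∨ f) ∧ ¬(f ∨ b) = T ∧ F = F
((e ∨ f) ∧ ¬(f ∨ b)) ∨ f = F ∨ T = T
(c ↔ e) ∨ (((e ∨ f) ∧ ¬(f ∨ b)) ∨ f) = T ∨ T = T
b ↔ ((c ↔ e) ∨ (((e ∨ f) ∧ ¬(f ∨ b)) ∨ f)) = T ↔ T = T
(b ↔ ((c ↔ e) ∨ (((e ∨ f) ∧ ¬(f ∨ b)) ∨ f))) ⊕ f = T ⊕ T = F
c ⊕ f = F ⊕ T = T
c ∨ (c ⊕ f) = F ∨ T = T
((b ↔ ((c ↔ e) ∨ (((e ∨ f) ∧ ¬(f ∨ b)) ∨ f))) ⊕ f) ∨ (c ∨ (c ⊕ f)) = F ∨ T = T
¬((a → f) ↔ b) ↔ (((b ↔ ((c ↔ e) ∨ (((e ∨ f) ∧ ¬(f ∨ b)) ∨ f))) ⊕ f) ∨ (c ∨ (c ⊕ f))) = F ↔ T = F
(a → f) ⊕ (¬((a → f) ↔ b) ↔ (((b ↔ ((c ↔ e) ∨ (((e ∨ f) ∧ ¬(f ∨ b)) ∨ f))) ⊕ f) ∨ (c ∨ (c ⊕ f)))) = T ⊕ F = T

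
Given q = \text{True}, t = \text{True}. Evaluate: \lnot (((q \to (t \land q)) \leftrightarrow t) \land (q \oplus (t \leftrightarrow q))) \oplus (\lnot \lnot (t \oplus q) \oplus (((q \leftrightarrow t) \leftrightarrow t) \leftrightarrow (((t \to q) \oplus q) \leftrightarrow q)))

\text{True}

t \land q = \text{True} \land \text{True} = \text{True}
q \to (t \land q) = \text{True} \to \text{True} = \text{True}
(q \to (t \land q)) \leftrightarrow t = \text{True} \leftrightarrow \text{True} = \text{True}
t \leftrightarrow q = \text{True} \leftrightarrow \text{True} = \text{True}
q \oplus (t \leftrightarrow q) = \text{True} \oplus \text{True} = \text{False}
((q \to (t \land q)) \leftrightarrow t) \land (q \oplus (t \leftrightarrow q)) = \text{True} \land \text{False} = \text{False}
\lnot (((q \to (t \land q)) \leftrightarrow t) \land (q \oplus (t \leftrightarrow q))) = \lnot \text{False} = \text{True}
t \oplus q = \text{True} \oplus \text{True} = \text{False}
\lnot (t \oplus q) = \lnot \text{False} = \text{True}
\lnot \lnot (t \oplus q) = \lnot \text{True} = \text{False}
q \leftrightarrow t = \text{True} \leftrightarrow \text{True} = \text{True}
(q \leftrightarrow t) \leftrightarrow t = \text{True} \leftrightarrow \text{True} = \text{True}
t \to q = \text{True} \to \text{True} = \text{True}
(t \to q) \oplus q = \text{True} \oplus \text{True} = \text{False}
((t \to q) \oplus q) \leftrightarrow q = \text{False} \leftrightarrow \text{True} = \text{False}
((q \leftrightarrow t) \leftrightarrow t) \leftrightarrow (((t \to q) \oplus q) \leftrightarrow q) = \text{True} \leftrightarrow \text{False} = \text{False}
\lnot \lnot (t \oplus q) \oplus (((q \leftrightarrow t) \leftrightarrow t) \leftrightarrow (((t \to q) \oplus q) \leftrightarrow q)) = \text{False} \oplus \text{False} = \text{False}
\lnot (((q \to (t \land q)) \leftrightarrow t) \land (q \oplus (t \leftrightarrow q))) \oplus (\lnot \lnot (t \oplus q) \oplus (((q \leftrightarrow t) \leftrightarrow t) \leftrightarrow (((t \to q) \oplus q) \leftrightarrow q))) = \text{True} \oplus \text{False} = \text{True}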